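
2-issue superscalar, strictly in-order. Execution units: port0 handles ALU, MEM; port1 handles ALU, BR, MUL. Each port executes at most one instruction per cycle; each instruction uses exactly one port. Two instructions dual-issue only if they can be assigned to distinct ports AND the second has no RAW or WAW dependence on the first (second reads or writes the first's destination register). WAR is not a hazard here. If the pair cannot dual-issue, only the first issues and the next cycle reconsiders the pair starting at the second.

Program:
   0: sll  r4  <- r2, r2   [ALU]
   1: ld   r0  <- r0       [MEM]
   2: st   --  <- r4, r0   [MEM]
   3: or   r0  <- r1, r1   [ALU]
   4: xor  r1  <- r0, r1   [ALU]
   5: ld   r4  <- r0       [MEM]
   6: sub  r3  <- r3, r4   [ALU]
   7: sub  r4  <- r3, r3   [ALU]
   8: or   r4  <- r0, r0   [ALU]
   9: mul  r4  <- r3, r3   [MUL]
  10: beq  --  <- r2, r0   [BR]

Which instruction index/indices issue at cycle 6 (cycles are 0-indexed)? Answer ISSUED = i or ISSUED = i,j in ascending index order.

t=0 i0+i1:sll.ALU;ld.MEM ; pair
t=1 i2+i3:st.MEM;or.ALU ; pair
t=2 i4+i5:xor.ALU;ld.MEM ; pair
t=3 i6:sub.ALU ; RAW r3
t=4 i7:sub.ALU ; WAW r4
t=5 i8:or.ALU ; WAW r4
t=6 i9:mul.MUL ; no-port MUL/BR
t=7 i10:beq.BR ; tail

ISSUED = 9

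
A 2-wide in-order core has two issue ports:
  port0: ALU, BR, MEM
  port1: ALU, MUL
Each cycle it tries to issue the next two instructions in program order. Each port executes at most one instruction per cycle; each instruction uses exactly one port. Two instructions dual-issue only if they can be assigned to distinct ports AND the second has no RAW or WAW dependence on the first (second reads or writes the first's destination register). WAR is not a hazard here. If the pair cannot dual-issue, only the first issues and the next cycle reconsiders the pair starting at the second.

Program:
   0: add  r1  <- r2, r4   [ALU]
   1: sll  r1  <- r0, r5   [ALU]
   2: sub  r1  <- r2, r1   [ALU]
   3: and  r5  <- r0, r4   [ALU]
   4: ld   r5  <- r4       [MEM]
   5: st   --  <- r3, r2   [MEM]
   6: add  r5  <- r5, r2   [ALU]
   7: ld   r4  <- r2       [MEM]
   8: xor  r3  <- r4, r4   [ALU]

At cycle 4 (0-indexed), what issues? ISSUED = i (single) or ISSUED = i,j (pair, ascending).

ISSUED = 5,6

  cy0 -> i0 (add.ALU) WAW r1
  cy1 -> i1 (sll.ALU) RAW+WAW r1
  cy2 -> i2+i3 (sub.ALU+and.ALU) 2-wide
  cy3 -> i4 (ld.MEM) no-port MEM/MEM
  cy4 -> i5+i6 (st.MEM+add.ALU) 2-wide
  cy5 -> i7 (ld.MEM) RAW r4
  cy6 -> i8 (xor.ALU) tail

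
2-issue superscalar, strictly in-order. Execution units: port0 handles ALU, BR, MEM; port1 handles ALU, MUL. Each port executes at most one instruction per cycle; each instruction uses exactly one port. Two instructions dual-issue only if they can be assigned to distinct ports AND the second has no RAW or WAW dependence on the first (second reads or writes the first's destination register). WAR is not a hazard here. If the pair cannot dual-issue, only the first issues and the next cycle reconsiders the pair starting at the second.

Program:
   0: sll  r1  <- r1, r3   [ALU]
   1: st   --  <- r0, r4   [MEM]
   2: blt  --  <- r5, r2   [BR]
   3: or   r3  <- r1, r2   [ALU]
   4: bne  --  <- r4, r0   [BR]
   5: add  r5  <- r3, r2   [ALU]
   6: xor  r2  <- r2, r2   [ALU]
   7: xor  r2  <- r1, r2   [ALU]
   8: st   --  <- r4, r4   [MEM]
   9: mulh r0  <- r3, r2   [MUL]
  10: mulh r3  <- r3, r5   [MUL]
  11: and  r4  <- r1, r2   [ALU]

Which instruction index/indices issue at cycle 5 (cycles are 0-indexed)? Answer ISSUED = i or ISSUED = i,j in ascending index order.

ISSUED = 9

0. sll;st @i0,i1  | 2-wide
1. blt;or @i2,i3  | 2-wide
2. bne;add @i4,i5  | 2-wide
3. xor @i6  | RAW+WAW r2
4. xor;st @i7,i8  | 2-wide
5. mulh @i9  | no-port MUL/MUL
6. mulh;and @i10,i11  | 2-wide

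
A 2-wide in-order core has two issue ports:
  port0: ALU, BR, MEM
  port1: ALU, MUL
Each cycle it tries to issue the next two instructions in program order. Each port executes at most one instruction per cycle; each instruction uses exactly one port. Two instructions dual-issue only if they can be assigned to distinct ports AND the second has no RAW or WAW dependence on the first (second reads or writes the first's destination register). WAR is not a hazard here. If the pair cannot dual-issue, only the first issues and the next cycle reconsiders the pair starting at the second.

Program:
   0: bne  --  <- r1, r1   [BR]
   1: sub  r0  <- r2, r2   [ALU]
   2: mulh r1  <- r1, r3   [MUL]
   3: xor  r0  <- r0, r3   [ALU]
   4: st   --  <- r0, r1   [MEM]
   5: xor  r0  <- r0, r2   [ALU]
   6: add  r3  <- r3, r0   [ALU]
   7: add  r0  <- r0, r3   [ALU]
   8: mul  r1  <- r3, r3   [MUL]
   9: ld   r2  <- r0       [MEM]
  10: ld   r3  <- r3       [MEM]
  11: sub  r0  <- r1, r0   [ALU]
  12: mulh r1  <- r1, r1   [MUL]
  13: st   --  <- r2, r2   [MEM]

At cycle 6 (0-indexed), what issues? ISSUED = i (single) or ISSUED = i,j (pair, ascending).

ISSUED = 10,11

0. bne.BR sub.ALU @i0&i1  | pair
1. mulh.MUL xor.ALU @i2&i3  | pair
2. st.MEM xor.ALU @i4&i5  | pair
3. add.ALU @i6  | RAW r3
4. add.ALU mul.MUL @i7&i8  | pair
5. ld.MEM @i9  | no-port MEM/MEM
6. ld.MEM sub.ALU @i10&i11  | pair
7. mulh.MUL st.MEM @i12&i13  | pair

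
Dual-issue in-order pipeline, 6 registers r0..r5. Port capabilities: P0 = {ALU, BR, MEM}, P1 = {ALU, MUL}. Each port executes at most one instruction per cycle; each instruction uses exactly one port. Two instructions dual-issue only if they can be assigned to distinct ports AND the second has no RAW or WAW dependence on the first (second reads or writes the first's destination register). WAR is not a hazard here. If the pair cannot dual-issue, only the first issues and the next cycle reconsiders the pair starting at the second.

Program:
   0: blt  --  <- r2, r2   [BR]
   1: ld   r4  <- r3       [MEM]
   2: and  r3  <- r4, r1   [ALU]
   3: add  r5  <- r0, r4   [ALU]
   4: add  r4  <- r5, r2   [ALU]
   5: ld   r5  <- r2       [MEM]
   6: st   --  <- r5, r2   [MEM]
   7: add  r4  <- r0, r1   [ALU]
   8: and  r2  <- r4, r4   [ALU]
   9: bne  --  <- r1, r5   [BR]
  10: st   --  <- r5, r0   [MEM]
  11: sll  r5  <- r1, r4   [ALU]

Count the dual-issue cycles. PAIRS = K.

PAIRS = 5

c0: i0 blt  no-port BR/MEM
c1: i1 ld  RAW r4
c2: i2+i3 and+add  2-wide
c3: i4+i5 add+ld  2-wide
c4: i6+i7 st+add  2-wide
c5: i8+i9 and+bne  2-wide
c6: i10+i11 st+sll  2-wide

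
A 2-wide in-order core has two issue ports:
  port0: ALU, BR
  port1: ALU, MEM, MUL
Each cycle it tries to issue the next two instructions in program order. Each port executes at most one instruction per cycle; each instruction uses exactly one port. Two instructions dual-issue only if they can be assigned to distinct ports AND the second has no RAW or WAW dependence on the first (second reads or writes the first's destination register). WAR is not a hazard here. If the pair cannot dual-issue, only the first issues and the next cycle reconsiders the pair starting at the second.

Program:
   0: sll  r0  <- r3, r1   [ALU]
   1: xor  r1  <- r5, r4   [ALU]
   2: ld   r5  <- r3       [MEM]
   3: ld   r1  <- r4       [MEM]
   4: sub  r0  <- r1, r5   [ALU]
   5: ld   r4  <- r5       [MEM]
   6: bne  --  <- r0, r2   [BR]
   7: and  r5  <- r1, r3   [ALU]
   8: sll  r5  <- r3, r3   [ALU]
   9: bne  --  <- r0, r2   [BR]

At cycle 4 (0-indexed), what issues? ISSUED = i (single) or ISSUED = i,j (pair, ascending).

0. sll.ALU/xor.ALU @i0/i1  | pair
1. ld.MEM @i2  | no-port MEM/MEM
2. ld.MEM @i3  | RAW r1
3. sub.ALU/ld.MEM @i4/i5  | pair
4. bne.BR/and.ALU @i6/i7  | pair
5. sll.ALU/bne.BR @i8/i9  | pair

ISSUED = 6,7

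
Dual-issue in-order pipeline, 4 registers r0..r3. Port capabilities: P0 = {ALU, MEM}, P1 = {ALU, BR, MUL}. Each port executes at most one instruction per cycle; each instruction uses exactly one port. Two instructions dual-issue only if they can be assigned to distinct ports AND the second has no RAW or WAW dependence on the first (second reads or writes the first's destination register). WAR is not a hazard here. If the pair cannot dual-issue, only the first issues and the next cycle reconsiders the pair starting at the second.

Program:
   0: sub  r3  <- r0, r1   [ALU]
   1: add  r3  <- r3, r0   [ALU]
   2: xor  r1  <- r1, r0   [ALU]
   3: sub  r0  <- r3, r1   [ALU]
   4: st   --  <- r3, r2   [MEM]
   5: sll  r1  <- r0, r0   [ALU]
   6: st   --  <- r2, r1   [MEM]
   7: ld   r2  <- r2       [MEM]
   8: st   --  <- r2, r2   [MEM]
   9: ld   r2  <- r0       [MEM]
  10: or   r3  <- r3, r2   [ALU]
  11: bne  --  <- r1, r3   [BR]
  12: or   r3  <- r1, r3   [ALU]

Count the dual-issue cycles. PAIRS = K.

t=0 i0:sub.ALU ; RAW+WAW r3
t=1 i1/i2:add.ALU;xor.ALU ; 2-wide
t=2 i3/i4:sub.ALU;st.MEM ; 2-wide
t=3 i5:sll.ALU ; RAW r1
t=4 i6:st.MEM ; no-port MEM/MEM
t=5 i7:ld.MEM ; no-port MEM/MEM
t=6 i8:st.MEM ; no-port MEM/MEM
t=7 i9:ld.MEM ; RAW r2
t=8 i10:or.ALU ; RAW r3
t=9 i11/i12:bne.BR;or.ALU ; 2-wide

PAIRS = 3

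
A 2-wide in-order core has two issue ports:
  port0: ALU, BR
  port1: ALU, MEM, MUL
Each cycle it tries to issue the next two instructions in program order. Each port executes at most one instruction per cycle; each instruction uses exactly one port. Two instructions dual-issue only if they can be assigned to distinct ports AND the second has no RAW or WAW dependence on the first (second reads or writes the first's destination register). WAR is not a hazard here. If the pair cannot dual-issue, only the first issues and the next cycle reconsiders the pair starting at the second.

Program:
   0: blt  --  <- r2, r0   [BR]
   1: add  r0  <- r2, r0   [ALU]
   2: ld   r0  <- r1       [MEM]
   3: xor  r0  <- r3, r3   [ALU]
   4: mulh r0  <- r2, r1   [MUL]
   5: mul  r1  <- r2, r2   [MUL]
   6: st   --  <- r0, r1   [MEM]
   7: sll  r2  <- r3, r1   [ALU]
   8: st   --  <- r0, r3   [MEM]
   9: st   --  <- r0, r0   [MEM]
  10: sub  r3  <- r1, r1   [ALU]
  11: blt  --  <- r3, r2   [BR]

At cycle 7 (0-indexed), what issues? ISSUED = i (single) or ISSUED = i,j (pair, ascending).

ISSUED = 9,10

c0: i0/i1 blt.BR/add.ALU  2-wide
c1: i2 ld.MEM  WAW r0
c2: i3 xor.ALU  WAW r0
c3: i4 mulh.MUL  no-port MUL/MUL
c4: i5 mul.MUL  no-port MUL/MEM
c5: i6/i7 st.MEM/sll.ALU  2-wide
c6: i8 st.MEM  no-port MEM/MEM
c7: i9/i10 st.MEM/sub.ALU  2-wide
c8: i11 blt.BR  tail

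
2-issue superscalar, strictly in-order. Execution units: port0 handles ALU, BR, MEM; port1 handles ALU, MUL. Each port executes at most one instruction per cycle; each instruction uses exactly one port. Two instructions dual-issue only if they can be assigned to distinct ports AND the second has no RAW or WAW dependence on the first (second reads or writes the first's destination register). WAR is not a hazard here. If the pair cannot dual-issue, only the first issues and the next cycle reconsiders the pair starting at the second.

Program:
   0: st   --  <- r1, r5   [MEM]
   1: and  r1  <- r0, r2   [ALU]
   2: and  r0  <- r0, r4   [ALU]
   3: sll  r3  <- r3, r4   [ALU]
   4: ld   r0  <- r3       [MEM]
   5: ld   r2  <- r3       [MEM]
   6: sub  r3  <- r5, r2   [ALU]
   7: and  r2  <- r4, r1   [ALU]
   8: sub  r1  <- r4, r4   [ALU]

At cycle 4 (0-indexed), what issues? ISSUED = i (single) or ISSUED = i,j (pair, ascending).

ISSUED = 6,7

#0 head=0: st.MEM/and.ALU i0+i1 2-wide
#1 head=2: and.ALU/sll.ALU i2+i3 2-wide
#2 head=4: ld.MEM i4 no-port MEM/MEM
#3 head=5: ld.MEM i5 RAW r2
#4 head=6: sub.ALU/and.ALU i6+i7 2-wide
#5 head=8: sub.ALU i8 tail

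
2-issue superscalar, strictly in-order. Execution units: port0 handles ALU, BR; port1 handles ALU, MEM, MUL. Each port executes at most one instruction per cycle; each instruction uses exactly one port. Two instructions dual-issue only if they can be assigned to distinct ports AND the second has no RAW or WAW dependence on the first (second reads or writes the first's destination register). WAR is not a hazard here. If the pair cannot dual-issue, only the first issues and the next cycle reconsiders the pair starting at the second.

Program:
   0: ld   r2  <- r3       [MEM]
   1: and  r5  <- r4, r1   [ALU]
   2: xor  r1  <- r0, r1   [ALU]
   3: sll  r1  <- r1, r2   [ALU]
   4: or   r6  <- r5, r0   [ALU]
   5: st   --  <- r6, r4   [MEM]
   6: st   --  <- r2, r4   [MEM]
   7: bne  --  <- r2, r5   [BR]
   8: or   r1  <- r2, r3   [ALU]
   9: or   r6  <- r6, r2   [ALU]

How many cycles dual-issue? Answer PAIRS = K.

PAIRS = 4

c0: i0+i1 ld.MEM and.ALU  pair
c1: i2 xor.ALU  RAW+WAW r1
c2: i3+i4 sll.ALU or.ALU  pair
c3: i5 st.MEM  no-port MEM/MEM
c4: i6+i7 st.MEM bne.BR  pair
c5: i8+i9 or.ALU or.ALU  pair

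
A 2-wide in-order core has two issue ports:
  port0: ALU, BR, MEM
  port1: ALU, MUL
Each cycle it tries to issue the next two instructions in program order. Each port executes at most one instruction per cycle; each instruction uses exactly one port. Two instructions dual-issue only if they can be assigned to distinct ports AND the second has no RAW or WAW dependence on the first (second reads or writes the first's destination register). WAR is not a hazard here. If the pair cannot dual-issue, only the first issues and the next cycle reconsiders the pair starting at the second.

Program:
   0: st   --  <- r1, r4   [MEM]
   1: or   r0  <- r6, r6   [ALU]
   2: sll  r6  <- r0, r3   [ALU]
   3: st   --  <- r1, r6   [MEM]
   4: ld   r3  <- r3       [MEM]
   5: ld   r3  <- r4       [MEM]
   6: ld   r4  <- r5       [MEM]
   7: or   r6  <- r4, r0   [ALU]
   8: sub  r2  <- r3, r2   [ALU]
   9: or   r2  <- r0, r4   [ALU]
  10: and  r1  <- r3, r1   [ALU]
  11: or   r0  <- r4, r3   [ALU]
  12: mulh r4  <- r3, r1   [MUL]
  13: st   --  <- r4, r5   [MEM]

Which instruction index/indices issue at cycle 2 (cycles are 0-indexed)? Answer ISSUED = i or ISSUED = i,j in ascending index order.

c0: i0,i1 st;or  dual
c1: i2 sll  RAW r6
c2: i3 st  no-port MEM/MEM
c3: i4 ld  no-port MEM/MEM
c4: i5 ld  no-port MEM/MEM
c5: i6 ld  RAW r4
c6: i7,i8 or;sub  dual
c7: i9,i10 or;and  dual
c8: i11,i12 or;mulh  dual
c9: i13 st  tail

ISSUED = 3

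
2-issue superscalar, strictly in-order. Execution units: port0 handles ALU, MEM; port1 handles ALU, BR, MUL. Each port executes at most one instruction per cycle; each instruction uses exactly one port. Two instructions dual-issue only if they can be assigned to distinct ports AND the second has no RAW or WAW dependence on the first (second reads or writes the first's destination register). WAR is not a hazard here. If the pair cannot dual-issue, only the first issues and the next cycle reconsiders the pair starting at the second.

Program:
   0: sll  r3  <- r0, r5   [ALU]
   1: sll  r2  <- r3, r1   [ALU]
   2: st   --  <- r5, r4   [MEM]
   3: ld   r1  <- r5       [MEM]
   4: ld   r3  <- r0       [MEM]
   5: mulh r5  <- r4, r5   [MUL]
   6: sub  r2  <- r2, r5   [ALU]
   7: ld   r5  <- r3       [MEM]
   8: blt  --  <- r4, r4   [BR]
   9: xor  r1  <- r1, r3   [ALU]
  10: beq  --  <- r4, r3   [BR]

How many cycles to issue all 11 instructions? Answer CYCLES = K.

CYCLES = 7

c0: i0 sll  RAW r3
c1: i1,i2 sll;st  2-wide
c2: i3 ld  no-port MEM/MEM
c3: i4,i5 ld;mulh  2-wide
c4: i6,i7 sub;ld  2-wide
c5: i8,i9 blt;xor  2-wide
c6: i10 beq  tail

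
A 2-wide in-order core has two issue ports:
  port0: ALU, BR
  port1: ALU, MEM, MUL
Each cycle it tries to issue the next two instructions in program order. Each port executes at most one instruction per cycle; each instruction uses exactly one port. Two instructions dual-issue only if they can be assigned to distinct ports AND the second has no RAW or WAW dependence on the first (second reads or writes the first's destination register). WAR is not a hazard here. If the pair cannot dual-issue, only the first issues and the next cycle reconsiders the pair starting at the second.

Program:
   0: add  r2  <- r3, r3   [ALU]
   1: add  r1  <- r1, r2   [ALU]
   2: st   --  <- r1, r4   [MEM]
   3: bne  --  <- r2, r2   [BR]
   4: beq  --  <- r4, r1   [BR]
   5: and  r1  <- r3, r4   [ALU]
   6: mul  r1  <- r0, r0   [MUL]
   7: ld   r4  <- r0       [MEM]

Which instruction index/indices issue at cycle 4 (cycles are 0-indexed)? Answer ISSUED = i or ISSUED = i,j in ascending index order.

ISSUED = 6

#0 head=0: add.ALU i0 RAW r2
#1 head=1: add.ALU i1 RAW r1
#2 head=2: st.MEM;bne.BR i2+i3 pair
#3 head=4: beq.BR;and.ALU i4+i5 pair
#4 head=6: mul.MUL i6 no-port MUL/MEM
#5 head=7: ld.MEM i7 tail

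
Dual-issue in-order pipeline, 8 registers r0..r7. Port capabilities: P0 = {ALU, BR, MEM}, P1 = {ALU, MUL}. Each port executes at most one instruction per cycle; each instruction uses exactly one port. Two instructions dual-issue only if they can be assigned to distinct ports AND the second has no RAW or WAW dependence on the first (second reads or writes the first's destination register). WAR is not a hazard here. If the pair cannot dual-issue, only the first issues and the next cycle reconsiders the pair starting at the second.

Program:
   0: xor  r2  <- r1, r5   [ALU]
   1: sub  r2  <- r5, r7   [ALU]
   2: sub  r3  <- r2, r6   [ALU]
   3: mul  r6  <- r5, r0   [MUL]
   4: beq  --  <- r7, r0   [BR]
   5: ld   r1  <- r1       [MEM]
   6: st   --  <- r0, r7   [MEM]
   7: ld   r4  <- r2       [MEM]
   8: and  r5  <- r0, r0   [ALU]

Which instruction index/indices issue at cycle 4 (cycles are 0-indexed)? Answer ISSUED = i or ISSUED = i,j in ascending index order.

ISSUED = 5

#0 head=0: xor.ALU i0 WAW r2
#1 head=1: sub.ALU i1 RAW r2
#2 head=2: sub.ALU+mul.MUL i2&i3 2-wide
#3 head=4: beq.BR i4 no-port BR/MEM
#4 head=5: ld.MEM i5 no-port MEM/MEM
#5 head=6: st.MEM i6 no-port MEM/MEM
#6 head=7: ld.MEM+and.ALU i7&i8 2-wide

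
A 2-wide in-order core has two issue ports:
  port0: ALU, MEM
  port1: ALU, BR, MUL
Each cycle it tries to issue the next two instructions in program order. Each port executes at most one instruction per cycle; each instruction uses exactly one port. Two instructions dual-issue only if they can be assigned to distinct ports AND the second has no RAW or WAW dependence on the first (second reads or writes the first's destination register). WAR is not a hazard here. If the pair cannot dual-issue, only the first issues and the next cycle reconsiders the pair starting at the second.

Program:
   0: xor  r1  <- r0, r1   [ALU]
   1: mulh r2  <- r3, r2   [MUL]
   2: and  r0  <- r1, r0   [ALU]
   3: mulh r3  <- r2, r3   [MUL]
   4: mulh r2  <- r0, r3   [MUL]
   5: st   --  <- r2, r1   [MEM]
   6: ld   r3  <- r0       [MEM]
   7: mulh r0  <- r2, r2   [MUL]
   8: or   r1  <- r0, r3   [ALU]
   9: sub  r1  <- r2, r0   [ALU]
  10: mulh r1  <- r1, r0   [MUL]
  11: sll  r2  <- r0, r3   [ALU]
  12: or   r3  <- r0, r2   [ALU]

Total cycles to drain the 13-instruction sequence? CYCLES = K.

c0: i0&i1 xor mulh  pair
c1: i2&i3 and mulh  pair
c2: i4 mulh  RAW r2
c3: i5 st  no-port MEM/MEM
c4: i6&i7 ld mulh  pair
c5: i8 or  WAW r1
c6: i9 sub  RAW+WAW r1
c7: i10&i11 mulh sll  pair
c8: i12 or  tail

CYCLES = 9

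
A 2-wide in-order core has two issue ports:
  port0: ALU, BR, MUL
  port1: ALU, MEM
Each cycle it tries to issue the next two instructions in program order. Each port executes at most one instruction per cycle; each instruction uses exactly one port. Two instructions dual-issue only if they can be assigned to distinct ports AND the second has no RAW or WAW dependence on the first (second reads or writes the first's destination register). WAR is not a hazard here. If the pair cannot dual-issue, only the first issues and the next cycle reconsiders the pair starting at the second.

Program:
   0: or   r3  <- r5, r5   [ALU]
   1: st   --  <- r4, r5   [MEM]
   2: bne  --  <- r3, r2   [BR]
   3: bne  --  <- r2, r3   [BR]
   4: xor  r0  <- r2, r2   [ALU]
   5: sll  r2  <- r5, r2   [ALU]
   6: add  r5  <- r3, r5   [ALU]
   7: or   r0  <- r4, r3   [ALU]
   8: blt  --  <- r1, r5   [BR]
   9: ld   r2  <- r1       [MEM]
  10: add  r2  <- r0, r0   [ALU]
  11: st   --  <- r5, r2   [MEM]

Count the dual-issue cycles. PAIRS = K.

t=0 i0+i1:or;st ; 2-wide
t=1 i2:bne ; no-port BR/BR
t=2 i3+i4:bne;xor ; 2-wide
t=3 i5+i6:sll;add ; 2-wide
t=4 i7+i8:or;blt ; 2-wide
t=5 i9:ld ; WAW r2
t=6 i10:add ; RAW r2
t=7 i11:st ; tail

PAIRS = 4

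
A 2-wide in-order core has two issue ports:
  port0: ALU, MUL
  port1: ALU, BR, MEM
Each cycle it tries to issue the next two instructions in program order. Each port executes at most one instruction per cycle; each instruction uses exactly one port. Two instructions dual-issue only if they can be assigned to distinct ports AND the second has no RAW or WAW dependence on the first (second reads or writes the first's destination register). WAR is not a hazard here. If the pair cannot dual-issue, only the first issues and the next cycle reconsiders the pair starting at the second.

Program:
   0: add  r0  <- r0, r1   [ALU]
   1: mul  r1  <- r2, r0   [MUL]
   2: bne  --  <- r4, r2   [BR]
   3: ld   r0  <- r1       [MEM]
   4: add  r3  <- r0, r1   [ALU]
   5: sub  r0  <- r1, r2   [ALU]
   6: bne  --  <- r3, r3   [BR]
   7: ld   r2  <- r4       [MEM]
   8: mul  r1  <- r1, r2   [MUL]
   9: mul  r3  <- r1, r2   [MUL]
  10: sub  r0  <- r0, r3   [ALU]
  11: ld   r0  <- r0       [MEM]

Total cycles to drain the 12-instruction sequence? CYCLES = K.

CYCLES = 10

  cy0 -> i0 (add) RAW r0
  cy1 -> i1&i2 (mul+bne) 2-wide
  cy2 -> i3 (ld) RAW r0
  cy3 -> i4&i5 (add+sub) 2-wide
  cy4 -> i6 (bne) no-port BR/MEM
  cy5 -> i7 (ld) RAW r2
  cy6 -> i8 (mul) no-port MUL/MUL
  cy7 -> i9 (mul) RAW r3
  cy8 -> i10 (sub) RAW+WAW r0
  cy9 -> i11 (ld) tail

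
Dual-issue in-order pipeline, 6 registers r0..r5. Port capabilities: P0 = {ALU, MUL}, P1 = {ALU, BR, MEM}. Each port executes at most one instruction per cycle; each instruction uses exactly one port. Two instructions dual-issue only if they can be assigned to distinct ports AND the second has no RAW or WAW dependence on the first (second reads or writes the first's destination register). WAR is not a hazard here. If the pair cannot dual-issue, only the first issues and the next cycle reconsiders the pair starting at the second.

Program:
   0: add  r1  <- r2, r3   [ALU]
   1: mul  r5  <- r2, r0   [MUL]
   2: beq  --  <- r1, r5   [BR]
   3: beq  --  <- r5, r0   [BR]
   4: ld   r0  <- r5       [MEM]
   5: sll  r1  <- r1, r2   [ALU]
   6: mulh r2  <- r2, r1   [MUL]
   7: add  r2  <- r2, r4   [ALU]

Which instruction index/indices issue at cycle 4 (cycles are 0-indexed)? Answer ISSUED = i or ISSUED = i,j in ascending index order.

ISSUED = 6

t=0 i0+i1:add.ALU+mul.MUL ; 2-wide
t=1 i2:beq.BR ; no-port BR/BR
t=2 i3:beq.BR ; no-port BR/MEM
t=3 i4+i5:ld.MEM+sll.ALU ; 2-wide
t=4 i6:mulh.MUL ; RAW+WAW r2
t=5 i7:add.ALU ; tail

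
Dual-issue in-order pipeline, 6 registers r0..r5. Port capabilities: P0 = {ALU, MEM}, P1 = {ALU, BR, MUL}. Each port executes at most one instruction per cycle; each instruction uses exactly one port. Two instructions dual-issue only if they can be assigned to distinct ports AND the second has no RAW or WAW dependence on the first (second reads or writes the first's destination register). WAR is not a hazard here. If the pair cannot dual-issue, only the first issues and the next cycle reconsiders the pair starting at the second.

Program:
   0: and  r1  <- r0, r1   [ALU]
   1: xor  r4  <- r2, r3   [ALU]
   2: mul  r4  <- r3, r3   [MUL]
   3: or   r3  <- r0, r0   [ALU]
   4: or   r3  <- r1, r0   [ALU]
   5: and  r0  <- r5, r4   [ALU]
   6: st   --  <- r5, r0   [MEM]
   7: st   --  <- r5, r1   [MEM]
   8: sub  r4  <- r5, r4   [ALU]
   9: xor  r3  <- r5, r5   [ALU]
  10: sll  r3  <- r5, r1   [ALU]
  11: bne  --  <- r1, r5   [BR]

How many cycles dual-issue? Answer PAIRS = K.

#0 head=0: and+xor i0+i1 dual
#1 head=2: mul+or i2+i3 dual
#2 head=4: or+and i4+i5 dual
#3 head=6: st i6 no-port MEM/MEM
#4 head=7: st+sub i7+i8 dual
#5 head=9: xor i9 WAW r3
#6 head=10: sll+bne i10+i11 dual

PAIRS = 5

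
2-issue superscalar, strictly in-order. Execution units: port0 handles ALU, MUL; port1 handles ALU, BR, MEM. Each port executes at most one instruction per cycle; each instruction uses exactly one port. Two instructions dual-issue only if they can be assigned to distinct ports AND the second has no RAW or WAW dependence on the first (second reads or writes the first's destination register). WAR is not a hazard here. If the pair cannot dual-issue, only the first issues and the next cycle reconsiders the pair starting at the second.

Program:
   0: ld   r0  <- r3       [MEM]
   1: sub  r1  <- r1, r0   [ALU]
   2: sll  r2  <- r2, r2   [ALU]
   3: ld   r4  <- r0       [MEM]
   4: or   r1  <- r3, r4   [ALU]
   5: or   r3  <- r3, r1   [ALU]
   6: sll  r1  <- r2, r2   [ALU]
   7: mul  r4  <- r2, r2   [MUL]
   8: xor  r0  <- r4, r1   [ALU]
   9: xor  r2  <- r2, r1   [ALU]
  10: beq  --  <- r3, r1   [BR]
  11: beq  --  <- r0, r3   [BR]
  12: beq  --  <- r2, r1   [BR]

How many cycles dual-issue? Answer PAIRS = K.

PAIRS = 3

[0] i0  ld  -- RAW r0
[1] i1&i2  sub+sll  -- dual
[2] i3  ld  -- RAW r4
[3] i4  or  -- RAW r1
[4] i5&i6  or+sll  -- dual
[5] i7  mul  -- RAW r4
[6] i8&i9  xor+xor  -- dual
[7] i10  beq  -- no-port BR/BR
[8] i11  beq  -- no-port BR/BR
[9] i12  beq  -- tail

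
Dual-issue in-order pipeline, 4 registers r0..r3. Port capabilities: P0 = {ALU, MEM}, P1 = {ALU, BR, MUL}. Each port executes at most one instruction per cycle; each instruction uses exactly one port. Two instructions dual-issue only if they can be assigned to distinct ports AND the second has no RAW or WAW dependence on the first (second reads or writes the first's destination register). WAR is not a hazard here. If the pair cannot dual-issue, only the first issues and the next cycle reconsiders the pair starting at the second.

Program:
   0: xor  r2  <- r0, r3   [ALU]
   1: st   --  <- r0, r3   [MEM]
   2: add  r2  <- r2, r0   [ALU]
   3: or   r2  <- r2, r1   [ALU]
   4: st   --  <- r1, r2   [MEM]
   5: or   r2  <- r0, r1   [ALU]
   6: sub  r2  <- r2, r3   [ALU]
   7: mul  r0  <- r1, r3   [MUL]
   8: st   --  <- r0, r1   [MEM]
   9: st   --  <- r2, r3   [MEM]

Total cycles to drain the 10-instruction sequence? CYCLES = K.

[0] i0&i1  xor.ALU st.MEM  -- pair
[1] i2  add.ALU  -- RAW+WAW r2
[2] i3  or.ALU  -- RAW r2
[3] i4&i5  st.MEM or.ALU  -- pair
[4] i6&i7  sub.ALU mul.MUL  -- pair
[5] i8  st.MEM  -- no-port MEM/MEM
[6] i9  st.MEM  -- tail

CYCLES = 7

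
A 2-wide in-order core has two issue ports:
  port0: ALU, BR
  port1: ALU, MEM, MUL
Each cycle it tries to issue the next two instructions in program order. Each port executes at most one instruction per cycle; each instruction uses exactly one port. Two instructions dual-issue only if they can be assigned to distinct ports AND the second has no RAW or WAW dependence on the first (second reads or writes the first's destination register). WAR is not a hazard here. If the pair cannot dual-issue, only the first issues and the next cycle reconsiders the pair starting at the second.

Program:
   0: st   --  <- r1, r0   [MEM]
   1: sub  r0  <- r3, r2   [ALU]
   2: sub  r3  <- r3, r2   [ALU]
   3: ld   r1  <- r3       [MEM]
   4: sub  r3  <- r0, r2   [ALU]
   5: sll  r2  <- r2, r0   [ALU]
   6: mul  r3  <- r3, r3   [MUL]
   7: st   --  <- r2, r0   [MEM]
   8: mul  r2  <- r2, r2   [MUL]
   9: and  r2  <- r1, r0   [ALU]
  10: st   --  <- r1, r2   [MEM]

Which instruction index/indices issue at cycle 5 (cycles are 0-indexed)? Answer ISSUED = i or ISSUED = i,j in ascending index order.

ISSUED = 8

#0 head=0: st.MEM+sub.ALU i0&i1 2-wide
#1 head=2: sub.ALU i2 RAW r3
#2 head=3: ld.MEM+sub.ALU i3&i4 2-wide
#3 head=5: sll.ALU+mul.MUL i5&i6 2-wide
#4 head=7: st.MEM i7 no-port MEM/MUL
#5 head=8: mul.MUL i8 WAW r2
#6 head=9: and.ALU i9 RAW r2
#7 head=10: st.MEM i10 tail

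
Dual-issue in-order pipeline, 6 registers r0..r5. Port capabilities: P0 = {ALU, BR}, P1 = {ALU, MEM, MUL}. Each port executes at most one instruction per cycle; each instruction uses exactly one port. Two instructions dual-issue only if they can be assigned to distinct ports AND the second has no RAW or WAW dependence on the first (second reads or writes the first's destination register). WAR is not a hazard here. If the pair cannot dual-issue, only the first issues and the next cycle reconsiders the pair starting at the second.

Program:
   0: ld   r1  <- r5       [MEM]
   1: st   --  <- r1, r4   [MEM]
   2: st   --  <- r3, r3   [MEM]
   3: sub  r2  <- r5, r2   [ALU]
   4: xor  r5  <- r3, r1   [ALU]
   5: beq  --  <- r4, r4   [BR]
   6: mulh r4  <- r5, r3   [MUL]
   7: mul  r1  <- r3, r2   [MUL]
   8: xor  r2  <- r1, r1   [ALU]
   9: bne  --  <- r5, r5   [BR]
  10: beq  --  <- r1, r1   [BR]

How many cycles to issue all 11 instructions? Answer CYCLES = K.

CYCLES = 8

c0: i0 ld  no-port MEM/MEM
c1: i1 st  no-port MEM/MEM
c2: i2/i3 st/sub  2-wide
c3: i4/i5 xor/beq  2-wide
c4: i6 mulh  no-port MUL/MUL
c5: i7 mul  RAW r1
c6: i8/i9 xor/bne  2-wide
c7: i10 beq  tail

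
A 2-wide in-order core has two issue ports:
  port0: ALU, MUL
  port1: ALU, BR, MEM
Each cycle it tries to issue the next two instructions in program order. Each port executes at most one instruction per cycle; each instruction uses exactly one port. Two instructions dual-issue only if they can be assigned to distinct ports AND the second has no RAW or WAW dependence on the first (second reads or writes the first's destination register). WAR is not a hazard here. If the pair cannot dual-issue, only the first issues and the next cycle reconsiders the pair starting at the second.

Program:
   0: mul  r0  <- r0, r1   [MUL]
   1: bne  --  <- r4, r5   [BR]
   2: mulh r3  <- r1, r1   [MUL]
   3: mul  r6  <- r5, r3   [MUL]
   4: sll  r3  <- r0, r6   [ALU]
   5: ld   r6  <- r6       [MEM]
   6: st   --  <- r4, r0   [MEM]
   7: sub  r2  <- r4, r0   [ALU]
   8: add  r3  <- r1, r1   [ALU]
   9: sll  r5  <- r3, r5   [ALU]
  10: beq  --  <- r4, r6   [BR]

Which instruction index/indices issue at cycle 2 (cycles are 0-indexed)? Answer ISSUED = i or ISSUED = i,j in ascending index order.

ISSUED = 3

t=0 i0/i1:mul.MUL;bne.BR ; dual
t=1 i2:mulh.MUL ; no-port MUL/MUL
t=2 i3:mul.MUL ; RAW r6
t=3 i4/i5:sll.ALU;ld.MEM ; dual
t=4 i6/i7:st.MEM;sub.ALU ; dual
t=5 i8:add.ALU ; RAW r3
t=6 i9/i10:sll.ALU;beq.BR ; dual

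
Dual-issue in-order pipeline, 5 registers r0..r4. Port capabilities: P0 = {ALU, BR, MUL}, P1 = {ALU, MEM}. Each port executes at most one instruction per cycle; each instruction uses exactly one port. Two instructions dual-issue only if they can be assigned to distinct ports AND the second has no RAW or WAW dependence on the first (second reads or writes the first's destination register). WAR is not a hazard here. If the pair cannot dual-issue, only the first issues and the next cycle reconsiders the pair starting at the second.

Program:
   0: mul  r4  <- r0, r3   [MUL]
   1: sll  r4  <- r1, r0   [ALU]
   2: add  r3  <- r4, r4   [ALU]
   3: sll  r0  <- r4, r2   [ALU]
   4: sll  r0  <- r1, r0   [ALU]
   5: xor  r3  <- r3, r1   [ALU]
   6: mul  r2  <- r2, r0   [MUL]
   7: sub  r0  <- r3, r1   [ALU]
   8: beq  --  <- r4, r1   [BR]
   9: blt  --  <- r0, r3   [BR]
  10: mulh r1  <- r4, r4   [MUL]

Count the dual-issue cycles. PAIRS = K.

  cy0 -> i0 (mul.MUL) WAW r4
  cy1 -> i1 (sll.ALU) RAW r4
  cy2 -> i2+i3 (add.ALU+sll.ALU) pair
  cy3 -> i4+i5 (sll.ALU+xor.ALU) pair
  cy4 -> i6+i7 (mul.MUL+sub.ALU) pair
  cy5 -> i8 (beq.BR) no-port BR/BR
  cy6 -> i9 (blt.BR) no-port BR/MUL
  cy7 -> i10 (mulh.MUL) tail

PAIRS = 3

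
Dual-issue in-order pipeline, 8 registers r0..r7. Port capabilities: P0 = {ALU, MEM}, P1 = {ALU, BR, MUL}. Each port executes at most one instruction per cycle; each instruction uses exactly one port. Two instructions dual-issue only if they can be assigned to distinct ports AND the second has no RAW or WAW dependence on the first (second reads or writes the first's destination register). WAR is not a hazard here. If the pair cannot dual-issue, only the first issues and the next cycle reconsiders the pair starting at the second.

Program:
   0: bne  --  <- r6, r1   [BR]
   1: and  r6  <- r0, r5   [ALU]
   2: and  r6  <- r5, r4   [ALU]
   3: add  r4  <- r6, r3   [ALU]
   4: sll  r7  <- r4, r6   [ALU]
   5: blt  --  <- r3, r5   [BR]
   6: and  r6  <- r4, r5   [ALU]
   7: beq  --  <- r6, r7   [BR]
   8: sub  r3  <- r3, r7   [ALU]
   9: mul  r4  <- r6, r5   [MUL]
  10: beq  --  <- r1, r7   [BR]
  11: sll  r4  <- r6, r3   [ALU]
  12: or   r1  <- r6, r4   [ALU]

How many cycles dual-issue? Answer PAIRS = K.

c0: i0/i1 bne/and  dual
c1: i2 and  RAW r6
c2: i3 add  RAW r4
c3: i4/i5 sll/blt  dual
c4: i6 and  RAW r6
c5: i7/i8 beq/sub  dual
c6: i9 mul  no-port MUL/BR
c7: i10/i11 beq/sll  dual
c8: i12 or  tail

PAIRS = 4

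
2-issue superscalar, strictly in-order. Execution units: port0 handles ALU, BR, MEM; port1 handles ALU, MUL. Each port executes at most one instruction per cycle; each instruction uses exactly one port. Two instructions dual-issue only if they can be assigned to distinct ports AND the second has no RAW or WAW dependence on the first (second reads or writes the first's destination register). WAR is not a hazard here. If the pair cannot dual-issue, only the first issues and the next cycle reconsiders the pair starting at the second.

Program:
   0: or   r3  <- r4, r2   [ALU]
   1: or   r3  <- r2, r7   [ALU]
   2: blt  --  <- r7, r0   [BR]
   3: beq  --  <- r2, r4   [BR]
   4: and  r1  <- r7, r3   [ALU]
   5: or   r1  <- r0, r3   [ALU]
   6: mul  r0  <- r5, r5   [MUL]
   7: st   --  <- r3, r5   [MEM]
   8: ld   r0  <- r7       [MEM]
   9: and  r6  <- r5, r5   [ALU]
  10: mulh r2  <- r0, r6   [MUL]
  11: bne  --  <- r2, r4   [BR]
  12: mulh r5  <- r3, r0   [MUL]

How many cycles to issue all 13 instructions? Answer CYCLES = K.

  cy0 -> i0 (or.ALU) WAW r3
  cy1 -> i1&i2 (or.ALU/blt.BR) pair
  cy2 -> i3&i4 (beq.BR/and.ALU) pair
  cy3 -> i5&i6 (or.ALU/mul.MUL) pair
  cy4 -> i7 (st.MEM) no-port MEM/MEM
  cy5 -> i8&i9 (ld.MEM/and.ALU) pair
  cy6 -> i10 (mulh.MUL) RAW r2
  cy7 -> i11&i12 (bne.BR/mulh.MUL) pair

CYCLES = 8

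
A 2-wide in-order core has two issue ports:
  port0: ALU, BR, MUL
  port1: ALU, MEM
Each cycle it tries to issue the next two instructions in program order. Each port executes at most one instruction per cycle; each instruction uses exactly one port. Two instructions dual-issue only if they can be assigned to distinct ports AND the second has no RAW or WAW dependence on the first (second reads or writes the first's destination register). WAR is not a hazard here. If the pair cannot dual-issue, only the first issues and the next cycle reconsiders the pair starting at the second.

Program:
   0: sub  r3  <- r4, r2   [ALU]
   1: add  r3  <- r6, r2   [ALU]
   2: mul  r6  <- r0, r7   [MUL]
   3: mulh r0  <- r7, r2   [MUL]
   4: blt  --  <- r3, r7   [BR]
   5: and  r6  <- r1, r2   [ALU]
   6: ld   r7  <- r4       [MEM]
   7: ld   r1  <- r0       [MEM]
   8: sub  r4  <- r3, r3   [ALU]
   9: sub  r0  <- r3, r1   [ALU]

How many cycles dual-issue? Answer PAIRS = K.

0. sub @i0  | WAW r3
1. add/mul @i1&i2  | dual
2. mulh @i3  | no-port MUL/BR
3. blt/and @i4&i5  | dual
4. ld @i6  | no-port MEM/MEM
5. ld/sub @i7&i8  | dual
6. sub @i9  | tail

PAIRS = 3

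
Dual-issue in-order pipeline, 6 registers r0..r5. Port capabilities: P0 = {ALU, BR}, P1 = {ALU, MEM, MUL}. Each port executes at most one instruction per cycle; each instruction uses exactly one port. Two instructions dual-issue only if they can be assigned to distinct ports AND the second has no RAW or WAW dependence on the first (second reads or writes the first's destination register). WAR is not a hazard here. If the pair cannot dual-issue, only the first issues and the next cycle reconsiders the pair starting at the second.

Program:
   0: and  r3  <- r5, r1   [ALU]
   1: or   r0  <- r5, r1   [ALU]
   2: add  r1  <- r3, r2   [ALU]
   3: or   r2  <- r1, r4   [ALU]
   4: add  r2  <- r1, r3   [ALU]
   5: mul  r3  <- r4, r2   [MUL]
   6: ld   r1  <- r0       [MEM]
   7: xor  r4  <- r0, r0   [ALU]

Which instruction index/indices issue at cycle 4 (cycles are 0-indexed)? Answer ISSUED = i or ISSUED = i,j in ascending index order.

ISSUED = 5

c0: i0/i1 and.ALU;or.ALU  dual
c1: i2 add.ALU  RAW r1
c2: i3 or.ALU  WAW r2
c3: i4 add.ALU  RAW r2
c4: i5 mul.MUL  no-port MUL/MEM
c5: i6/i7 ld.MEM;xor.ALU  dual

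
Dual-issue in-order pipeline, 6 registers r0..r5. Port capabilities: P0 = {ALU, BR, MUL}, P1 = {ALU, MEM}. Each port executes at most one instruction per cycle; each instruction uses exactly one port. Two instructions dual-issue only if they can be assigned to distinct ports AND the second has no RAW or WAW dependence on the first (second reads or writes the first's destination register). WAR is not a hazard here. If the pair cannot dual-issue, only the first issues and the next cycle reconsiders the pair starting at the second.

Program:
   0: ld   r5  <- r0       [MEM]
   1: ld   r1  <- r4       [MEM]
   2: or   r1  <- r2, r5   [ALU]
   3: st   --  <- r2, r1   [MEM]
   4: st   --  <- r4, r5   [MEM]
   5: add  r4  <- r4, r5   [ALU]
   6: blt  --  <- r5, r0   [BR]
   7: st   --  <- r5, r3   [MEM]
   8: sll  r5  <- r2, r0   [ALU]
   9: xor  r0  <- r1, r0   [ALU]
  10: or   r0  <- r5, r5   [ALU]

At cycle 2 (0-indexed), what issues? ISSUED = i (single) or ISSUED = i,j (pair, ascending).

ISSUED = 2

c0: i0 ld.MEM  no-port MEM/MEM
c1: i1 ld.MEM  WAW r1
c2: i2 or.ALU  RAW r1
c3: i3 st.MEM  no-port MEM/MEM
c4: i4/i5 st.MEM add.ALU  2-wide
c5: i6/i7 blt.BR st.MEM  2-wide
c6: i8/i9 sll.ALU xor.ALU  2-wide
c7: i10 or.ALU  tail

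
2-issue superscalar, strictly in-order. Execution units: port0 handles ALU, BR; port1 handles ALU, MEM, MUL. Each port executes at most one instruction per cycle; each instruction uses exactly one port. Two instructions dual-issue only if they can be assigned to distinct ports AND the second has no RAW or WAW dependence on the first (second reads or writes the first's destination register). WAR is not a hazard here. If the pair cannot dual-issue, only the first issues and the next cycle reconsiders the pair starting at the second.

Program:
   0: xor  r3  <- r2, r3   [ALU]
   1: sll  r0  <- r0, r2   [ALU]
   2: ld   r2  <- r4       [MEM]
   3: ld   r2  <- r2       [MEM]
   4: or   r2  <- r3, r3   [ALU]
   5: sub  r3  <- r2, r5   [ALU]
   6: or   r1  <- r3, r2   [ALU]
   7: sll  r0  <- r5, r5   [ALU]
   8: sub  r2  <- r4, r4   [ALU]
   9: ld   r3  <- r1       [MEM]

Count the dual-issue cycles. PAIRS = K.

PAIRS = 3

#0 head=0: xor/sll i0&i1 pair
#1 head=2: ld i2 no-port MEM/MEM
#2 head=3: ld i3 WAW r2
#3 head=4: or i4 RAW r2
#4 head=5: sub i5 RAW r3
#5 head=6: or/sll i6&i7 pair
#6 head=8: sub/ld i8&i9 pair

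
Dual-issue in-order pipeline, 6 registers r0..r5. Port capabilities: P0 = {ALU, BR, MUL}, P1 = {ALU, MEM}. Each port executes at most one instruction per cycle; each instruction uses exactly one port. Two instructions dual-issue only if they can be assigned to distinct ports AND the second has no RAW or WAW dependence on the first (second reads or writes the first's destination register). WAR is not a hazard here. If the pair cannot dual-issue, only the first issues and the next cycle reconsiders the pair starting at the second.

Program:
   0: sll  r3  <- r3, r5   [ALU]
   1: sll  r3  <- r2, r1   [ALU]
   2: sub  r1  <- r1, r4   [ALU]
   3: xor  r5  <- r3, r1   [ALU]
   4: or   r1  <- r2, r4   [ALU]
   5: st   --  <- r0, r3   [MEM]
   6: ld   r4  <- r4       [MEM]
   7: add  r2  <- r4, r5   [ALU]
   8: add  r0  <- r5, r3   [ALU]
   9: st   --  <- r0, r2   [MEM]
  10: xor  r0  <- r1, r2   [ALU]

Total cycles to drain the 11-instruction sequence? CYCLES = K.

CYCLES = 7

#0 head=0: sll.ALU i0 WAW r3
#1 head=1: sll.ALU/sub.ALU i1&i2 2-wide
#2 head=3: xor.ALU/or.ALU i3&i4 2-wide
#3 head=5: st.MEM i5 no-port MEM/MEM
#4 head=6: ld.MEM i6 RAW r4
#5 head=7: add.ALU/add.ALU i7&i8 2-wide
#6 head=9: st.MEM/xor.ALU i9&i10 2-wide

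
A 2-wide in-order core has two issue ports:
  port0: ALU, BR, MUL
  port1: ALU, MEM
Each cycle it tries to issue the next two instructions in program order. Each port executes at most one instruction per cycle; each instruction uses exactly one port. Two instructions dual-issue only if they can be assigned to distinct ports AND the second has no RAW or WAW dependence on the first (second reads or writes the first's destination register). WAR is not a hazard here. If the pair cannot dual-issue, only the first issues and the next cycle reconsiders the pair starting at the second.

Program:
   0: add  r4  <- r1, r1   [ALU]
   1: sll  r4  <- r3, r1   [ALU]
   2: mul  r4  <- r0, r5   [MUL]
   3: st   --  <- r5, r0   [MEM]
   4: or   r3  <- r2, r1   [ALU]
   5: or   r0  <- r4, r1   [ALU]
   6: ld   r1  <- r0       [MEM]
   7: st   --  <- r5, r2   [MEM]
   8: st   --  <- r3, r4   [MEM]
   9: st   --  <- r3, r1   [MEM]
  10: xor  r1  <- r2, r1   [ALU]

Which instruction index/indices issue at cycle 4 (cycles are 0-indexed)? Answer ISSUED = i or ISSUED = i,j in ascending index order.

ISSUED = 6

0. add @i0  | WAW r4
1. sll @i1  | WAW r4
2. mul/st @i2&i3  | pair
3. or/or @i4&i5  | pair
4. ld @i6  | no-port MEM/MEM
5. st @i7  | no-port MEM/MEM
6. st @i8  | no-port MEM/MEM
7. st/xor @i9&i10  | pair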